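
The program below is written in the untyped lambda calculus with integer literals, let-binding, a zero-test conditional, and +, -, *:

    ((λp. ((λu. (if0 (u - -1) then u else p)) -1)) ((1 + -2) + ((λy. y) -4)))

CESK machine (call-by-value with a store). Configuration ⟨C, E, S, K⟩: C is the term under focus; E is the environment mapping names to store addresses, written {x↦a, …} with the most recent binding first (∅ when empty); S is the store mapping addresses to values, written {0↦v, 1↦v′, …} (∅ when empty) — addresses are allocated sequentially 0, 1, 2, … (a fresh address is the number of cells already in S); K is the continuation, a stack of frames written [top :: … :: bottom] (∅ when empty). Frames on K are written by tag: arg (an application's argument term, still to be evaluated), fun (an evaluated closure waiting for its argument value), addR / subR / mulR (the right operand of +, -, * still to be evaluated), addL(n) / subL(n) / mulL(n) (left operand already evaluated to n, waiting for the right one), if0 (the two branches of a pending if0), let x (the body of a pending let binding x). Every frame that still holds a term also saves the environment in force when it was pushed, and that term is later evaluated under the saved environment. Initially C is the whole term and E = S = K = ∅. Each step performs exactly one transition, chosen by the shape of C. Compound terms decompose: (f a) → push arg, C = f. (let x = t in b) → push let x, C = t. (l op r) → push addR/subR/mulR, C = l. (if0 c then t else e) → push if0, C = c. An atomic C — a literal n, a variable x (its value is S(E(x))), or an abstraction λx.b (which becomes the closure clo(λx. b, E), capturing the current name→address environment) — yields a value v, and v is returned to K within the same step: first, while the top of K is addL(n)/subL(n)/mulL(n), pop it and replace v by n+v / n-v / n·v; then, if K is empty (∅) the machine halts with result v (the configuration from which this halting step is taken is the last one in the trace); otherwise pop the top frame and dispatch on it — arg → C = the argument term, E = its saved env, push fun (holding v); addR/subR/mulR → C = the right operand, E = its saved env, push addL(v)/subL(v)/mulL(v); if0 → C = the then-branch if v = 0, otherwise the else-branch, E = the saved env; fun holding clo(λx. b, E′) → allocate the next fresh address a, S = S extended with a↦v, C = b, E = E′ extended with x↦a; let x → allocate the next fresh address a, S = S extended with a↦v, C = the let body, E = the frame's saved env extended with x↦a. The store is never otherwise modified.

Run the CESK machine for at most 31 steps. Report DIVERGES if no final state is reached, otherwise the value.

Answer: -1

Execution trace:
[0] <C=((λp. ((λu. (if0 (u - -1) then u else p)) -1)) ((1 + -2) + ((λy. y) -4))), E=∅, S=∅, K=∅>
[1] <C=(λp. ((λu. (if0 (u - -1) then u else p)) -1)), E=∅, S=∅, K=[arg]>
[2] <C=((1 + -2) + ((λy. y) -4)), E=∅, S=∅, K=[fun]>
[3] <C=(1 + -2), E=∅, S=∅, K=[addR :: fun]>
[4] <C=1, E=∅, S=∅, K=[addR :: addR :: fun]>
[5] <C=-2, E=∅, S=∅, K=[addL(1) :: addR :: fun]>
[6] <C=((λy. y) -4), E=∅, S=∅, K=[addL(-1) :: fun]>
[7] <C=(λy. y), E=∅, S=∅, K=[arg :: addL(-1) :: fun]>
[8] <C=-4, E=∅, S=∅, K=[fun :: addL(-1) :: fun]>
[9] <C=y, E={y↦0}, S={0↦-4}, K=[addL(-1) :: fun]>
[10] <C=((λu. (if0 (u - -1) then u else p)) -1), E={p↦1}, S={0↦-4, 1↦-5}, K=∅>
[11] <C=(λu. (if0 (u - -1) then u else p)), E={p↦1}, S={0↦-4, 1↦-5}, K=[arg]>
[12] <C=-1, E={p↦1}, S={0↦-4, 1↦-5}, K=[fun]>
[13] <C=(if0 (u - -1) then u else p), E={u↦2, p↦1}, S={0↦-4, 1↦-5, 2↦-1}, K=∅>
[14] <C=(u - -1), E={u↦2, p↦1}, S={0↦-4, 1↦-5, 2↦-1}, K=[if0]>
[15] <C=u, E={u↦2, p↦1}, S={0↦-4, 1↦-5, 2↦-1}, K=[subR :: if0]>
[16] <C=-1, E={u↦2, p↦1}, S={0↦-4, 1↦-5, 2↦-1}, K=[subL(-1) :: if0]>
[17] <C=u, E={u↦2, p↦1}, S={0↦-4, 1↦-5, 2↦-1}, K=∅>
→ final value -1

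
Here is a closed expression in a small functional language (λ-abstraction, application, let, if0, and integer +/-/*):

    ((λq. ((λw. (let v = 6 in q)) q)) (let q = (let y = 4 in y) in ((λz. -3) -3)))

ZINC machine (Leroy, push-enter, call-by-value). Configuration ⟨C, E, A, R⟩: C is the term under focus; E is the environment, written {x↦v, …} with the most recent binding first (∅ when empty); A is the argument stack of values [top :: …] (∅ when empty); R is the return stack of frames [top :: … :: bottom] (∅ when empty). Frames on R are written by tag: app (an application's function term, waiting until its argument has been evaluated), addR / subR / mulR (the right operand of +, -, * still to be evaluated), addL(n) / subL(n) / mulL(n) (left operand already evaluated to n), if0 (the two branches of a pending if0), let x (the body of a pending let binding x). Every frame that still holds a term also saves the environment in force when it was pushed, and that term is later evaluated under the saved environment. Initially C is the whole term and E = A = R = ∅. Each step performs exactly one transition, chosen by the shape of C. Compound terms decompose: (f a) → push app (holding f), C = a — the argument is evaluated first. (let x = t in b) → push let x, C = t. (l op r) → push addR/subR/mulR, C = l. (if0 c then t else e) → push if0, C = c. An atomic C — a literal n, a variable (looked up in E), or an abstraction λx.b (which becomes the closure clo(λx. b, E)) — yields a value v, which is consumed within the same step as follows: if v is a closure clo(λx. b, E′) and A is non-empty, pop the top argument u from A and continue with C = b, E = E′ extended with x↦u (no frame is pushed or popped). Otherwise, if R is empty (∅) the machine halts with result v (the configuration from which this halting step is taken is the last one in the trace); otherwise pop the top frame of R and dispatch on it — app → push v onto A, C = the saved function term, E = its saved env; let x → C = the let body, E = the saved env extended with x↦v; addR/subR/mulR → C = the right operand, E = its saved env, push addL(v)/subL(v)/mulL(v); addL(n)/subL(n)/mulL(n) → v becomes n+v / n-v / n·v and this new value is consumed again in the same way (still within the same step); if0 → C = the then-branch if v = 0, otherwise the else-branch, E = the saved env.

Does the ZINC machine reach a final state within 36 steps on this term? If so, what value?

step 0: ⟨C=((λq. ((λw. (let v = 6 in q)) q)) (let q = (let y = 4 in y) in ((λz. -3) -3))); E=∅; A=∅; R=∅⟩
step 1: ⟨C=(let q = (let y = 4 in y) in ((λz. -3) -3)); E=∅; A=∅; R=[app]⟩
step 2: ⟨C=(let y = 4 in y); E=∅; A=∅; R=[let q :: app]⟩
step 3: ⟨C=4; E=∅; A=∅; R=[let y :: let q :: app]⟩
step 4: ⟨C=y; E={y↦4}; A=∅; R=[let q :: app]⟩
step 5: ⟨C=((λz. -3) -3); E={q↦4}; A=∅; R=[app]⟩
step 6: ⟨C=-3; E={q↦4}; A=∅; R=[app :: app]⟩
step 7: ⟨C=(λz. -3); E={q↦4}; A=[-3]; R=[app]⟩
step 8: ⟨C=-3; E={z↦-3, q↦4}; A=∅; R=[app]⟩
step 9: ⟨C=(λq. ((λw. (let v = 6 in q)) q)); E=∅; A=[-3]; R=∅⟩
step 10: ⟨C=((λw. (let v = 6 in q)) q); E={q↦-3}; A=∅; R=∅⟩
step 11: ⟨C=q; E={q↦-3}; A=∅; R=[app]⟩
step 12: ⟨C=(λw. (let v = 6 in q)); E={q↦-3}; A=[-3]; R=∅⟩
step 13: ⟨C=(let v = 6 in q); E={w↦-3, q↦-3}; A=∅; R=∅⟩
step 14: ⟨C=6; E={w↦-3, q↦-3}; A=∅; R=[let v]⟩
step 15: ⟨C=q; E={v↦6, w↦-3, q↦-3}; A=∅; R=∅⟩
→ final value -3

Answer: -3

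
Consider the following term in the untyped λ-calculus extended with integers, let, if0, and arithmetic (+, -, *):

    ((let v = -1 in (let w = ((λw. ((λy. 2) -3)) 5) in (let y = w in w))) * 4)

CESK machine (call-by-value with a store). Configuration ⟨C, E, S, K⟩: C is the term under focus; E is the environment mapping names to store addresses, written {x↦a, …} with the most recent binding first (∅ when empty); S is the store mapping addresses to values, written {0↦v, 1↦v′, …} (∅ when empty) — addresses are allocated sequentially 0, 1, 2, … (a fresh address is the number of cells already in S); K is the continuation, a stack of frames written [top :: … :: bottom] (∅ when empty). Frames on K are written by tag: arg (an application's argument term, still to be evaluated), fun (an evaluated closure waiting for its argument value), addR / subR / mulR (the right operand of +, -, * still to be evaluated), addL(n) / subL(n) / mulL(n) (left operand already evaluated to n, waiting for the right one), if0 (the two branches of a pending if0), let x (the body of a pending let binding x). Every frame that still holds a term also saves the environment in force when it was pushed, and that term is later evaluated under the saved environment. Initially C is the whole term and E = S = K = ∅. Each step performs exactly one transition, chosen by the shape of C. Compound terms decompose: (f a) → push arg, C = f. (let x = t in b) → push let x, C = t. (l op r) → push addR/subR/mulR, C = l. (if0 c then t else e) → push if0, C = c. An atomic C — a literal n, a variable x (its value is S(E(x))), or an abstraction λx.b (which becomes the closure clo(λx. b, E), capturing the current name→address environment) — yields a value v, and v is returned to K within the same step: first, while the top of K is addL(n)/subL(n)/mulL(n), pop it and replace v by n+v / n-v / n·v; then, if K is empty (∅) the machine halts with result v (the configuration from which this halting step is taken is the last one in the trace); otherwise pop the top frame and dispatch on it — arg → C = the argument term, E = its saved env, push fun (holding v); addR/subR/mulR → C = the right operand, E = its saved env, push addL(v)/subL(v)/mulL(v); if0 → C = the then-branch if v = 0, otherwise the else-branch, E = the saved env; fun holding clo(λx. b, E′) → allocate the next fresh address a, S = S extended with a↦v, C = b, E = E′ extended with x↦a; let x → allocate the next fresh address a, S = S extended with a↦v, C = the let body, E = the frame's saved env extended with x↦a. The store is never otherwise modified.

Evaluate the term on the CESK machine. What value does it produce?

Answer: 8

Execution trace:
step 0: [C=((let v = -1 in (let w = ((λw. ((λy. 2) -3)) 5) in (let y = w in w))) * 4) | E=∅ | S=∅ | K=∅]
step 1: [C=(let v = -1 in (let w = ((λw. ((λy. 2) -3)) 5) in (let y = w in w))) | E=∅ | S=∅ | K=[mulR]]
step 2: [C=-1 | E=∅ | S=∅ | K=[let v :: mulR]]
step 3: [C=(let w = ((λw. ((λy. 2) -3)) 5) in (let y = w in w)) | E={v↦0} | S={0↦-1} | K=[mulR]]
step 4: [C=((λw. ((λy. 2) -3)) 5) | E={v↦0} | S={0↦-1} | K=[let w :: mulR]]
step 5: [C=(λw. ((λy. 2) -3)) | E={v↦0} | S={0↦-1} | K=[arg :: let w :: mulR]]
step 6: [C=5 | E={v↦0} | S={0↦-1} | K=[fun :: let w :: mulR]]
step 7: [C=((λy. 2) -3) | E={w↦1, v↦0} | S={0↦-1, 1↦5} | K=[let w :: mulR]]
step 8: [C=(λy. 2) | E={w↦1, v↦0} | S={0↦-1, 1↦5} | K=[arg :: let w :: mulR]]
step 9: [C=-3 | E={w↦1, v↦0} | S={0↦-1, 1↦5} | K=[fun :: let w :: mulR]]
step 10: [C=2 | E={y↦2, w↦1, v↦0} | S={0↦-1, 1↦5, 2↦-3} | K=[let w :: mulR]]
step 11: [C=(let y = w in w) | E={w↦3, v↦0} | S={0↦-1, 1↦5, 2↦-3, 3↦2} | K=[mulR]]
step 12: [C=w | E={w↦3, v↦0} | S={0↦-1, 1↦5, 2↦-3, 3↦2} | K=[let y :: mulR]]
step 13: [C=w | E={y↦4, w↦3, v↦0} | S={0↦-1, 1↦5, 2↦-3, 3↦2, 4↦2} | K=[mulR]]
step 14: [C=4 | E=∅ | S={0↦-1, 1↦5, 2↦-3, 3↦2, 4↦2} | K=[mulL(2)]]
→ final value 8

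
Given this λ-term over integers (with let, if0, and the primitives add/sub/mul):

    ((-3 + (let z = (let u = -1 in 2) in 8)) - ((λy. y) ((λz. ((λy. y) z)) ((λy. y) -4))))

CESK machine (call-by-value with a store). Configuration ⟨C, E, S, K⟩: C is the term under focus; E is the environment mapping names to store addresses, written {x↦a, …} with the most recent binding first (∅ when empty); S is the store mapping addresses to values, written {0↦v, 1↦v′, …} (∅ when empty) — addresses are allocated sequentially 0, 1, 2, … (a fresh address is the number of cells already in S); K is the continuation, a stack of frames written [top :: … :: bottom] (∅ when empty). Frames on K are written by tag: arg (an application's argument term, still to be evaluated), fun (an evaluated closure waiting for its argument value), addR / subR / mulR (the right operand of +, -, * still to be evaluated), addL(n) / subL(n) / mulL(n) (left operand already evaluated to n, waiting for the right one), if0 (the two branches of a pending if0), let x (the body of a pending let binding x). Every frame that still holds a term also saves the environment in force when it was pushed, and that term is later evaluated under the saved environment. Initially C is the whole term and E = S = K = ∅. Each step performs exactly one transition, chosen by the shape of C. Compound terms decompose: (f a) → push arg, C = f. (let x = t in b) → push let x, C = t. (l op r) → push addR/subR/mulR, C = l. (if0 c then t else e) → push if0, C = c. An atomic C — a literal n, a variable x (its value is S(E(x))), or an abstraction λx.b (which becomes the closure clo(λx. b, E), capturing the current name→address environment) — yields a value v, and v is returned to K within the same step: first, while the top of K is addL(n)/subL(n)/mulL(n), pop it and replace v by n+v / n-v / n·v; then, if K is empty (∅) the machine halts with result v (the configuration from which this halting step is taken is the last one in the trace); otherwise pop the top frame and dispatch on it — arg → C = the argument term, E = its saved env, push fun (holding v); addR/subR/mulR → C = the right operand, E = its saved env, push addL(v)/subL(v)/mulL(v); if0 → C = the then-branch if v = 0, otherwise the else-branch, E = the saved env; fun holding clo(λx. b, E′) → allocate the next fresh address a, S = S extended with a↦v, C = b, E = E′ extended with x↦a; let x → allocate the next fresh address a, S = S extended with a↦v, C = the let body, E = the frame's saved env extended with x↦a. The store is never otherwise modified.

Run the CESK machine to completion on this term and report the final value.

[0] <C=((-3 + (let z = (let u = -1 in 2) in 8)) - ((λy. y) ((λz. ((λy. y) z)) ((λy. y) -4)))), E=∅, S=∅, K=∅>
[1] <C=(-3 + (let z = (let u = -1 in 2) in 8)), E=∅, S=∅, K=[subR]>
[2] <C=-3, E=∅, S=∅, K=[addR :: subR]>
[3] <C=(let z = (let u = -1 in 2) in 8), E=∅, S=∅, K=[addL(-3) :: subR]>
[4] <C=(let u = -1 in 2), E=∅, S=∅, K=[let z :: addL(-3) :: subR]>
[5] <C=-1, E=∅, S=∅, K=[let u :: let z :: addL(-3) :: subR]>
[6] <C=2, E={u↦0}, S={0↦-1}, K=[let z :: addL(-3) :: subR]>
[7] <C=8, E={z↦1}, S={0↦-1, 1↦2}, K=[addL(-3) :: subR]>
[8] <C=((λy. y) ((λz. ((λy. y) z)) ((λy. y) -4))), E=∅, S={0↦-1, 1↦2}, K=[subL(5)]>
[9] <C=(λy. y), E=∅, S={0↦-1, 1↦2}, K=[arg :: subL(5)]>
[10] <C=((λz. ((λy. y) z)) ((λy. y) -4)), E=∅, S={0↦-1, 1↦2}, K=[fun :: subL(5)]>
[11] <C=(λz. ((λy. y) z)), E=∅, S={0↦-1, 1↦2}, K=[arg :: fun :: subL(5)]>
[12] <C=((λy. y) -4), E=∅, S={0↦-1, 1↦2}, K=[fun :: fun :: subL(5)]>
[13] <C=(λy. y), E=∅, S={0↦-1, 1↦2}, K=[arg :: fun :: fun :: subL(5)]>
[14] <C=-4, E=∅, S={0↦-1, 1↦2}, K=[fun :: fun :: fun :: subL(5)]>
[15] <C=y, E={y↦2}, S={0↦-1, 1↦2, 2↦-4}, K=[fun :: fun :: subL(5)]>
[16] <C=((λy. y) z), E={z↦3}, S={0↦-1, 1↦2, 2↦-4, 3↦-4}, K=[fun :: subL(5)]>
[17] <C=(λy. y), E={z↦3}, S={0↦-1, 1↦2, 2↦-4, 3↦-4}, K=[arg :: fun :: subL(5)]>
[18] <C=z, E={z↦3}, S={0↦-1, 1↦2, 2↦-4, 3↦-4}, K=[fun :: fun :: subL(5)]>
[19] <C=y, E={y↦4, z↦3}, S={0↦-1, 1↦2, 2↦-4, 3↦-4, 4↦-4}, K=[fun :: subL(5)]>
[20] <C=y, E={y↦5}, S={0↦-1, 1↦2, 2↦-4, 3↦-4, 4↦-4, 5↦-4}, K=[subL(5)]>
→ final value 9

Answer: 9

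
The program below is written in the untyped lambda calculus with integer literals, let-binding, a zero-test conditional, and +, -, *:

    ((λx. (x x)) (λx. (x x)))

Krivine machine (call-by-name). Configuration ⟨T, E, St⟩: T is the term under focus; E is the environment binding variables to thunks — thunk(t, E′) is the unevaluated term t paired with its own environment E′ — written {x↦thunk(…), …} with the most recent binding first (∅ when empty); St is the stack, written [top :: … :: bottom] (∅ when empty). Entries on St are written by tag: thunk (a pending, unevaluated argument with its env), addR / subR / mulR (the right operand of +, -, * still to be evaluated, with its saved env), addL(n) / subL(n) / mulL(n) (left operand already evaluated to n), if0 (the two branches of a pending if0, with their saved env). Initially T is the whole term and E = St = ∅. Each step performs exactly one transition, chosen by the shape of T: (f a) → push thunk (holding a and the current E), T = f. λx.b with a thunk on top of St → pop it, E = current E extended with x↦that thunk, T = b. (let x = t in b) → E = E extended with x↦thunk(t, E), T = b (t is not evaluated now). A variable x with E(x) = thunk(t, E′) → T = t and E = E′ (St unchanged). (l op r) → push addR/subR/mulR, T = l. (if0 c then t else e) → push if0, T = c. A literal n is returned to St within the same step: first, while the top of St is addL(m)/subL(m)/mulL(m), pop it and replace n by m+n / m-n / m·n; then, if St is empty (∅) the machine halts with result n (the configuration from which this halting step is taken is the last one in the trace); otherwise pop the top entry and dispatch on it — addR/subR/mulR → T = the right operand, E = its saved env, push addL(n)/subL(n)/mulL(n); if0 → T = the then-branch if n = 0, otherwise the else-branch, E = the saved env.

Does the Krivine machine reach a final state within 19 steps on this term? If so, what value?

Answer: DIVERGES (no final state within 19 steps)

Derivation:
step 0: ⟨T=((λx. (x x)) (λx. (x x))); E=∅; St=∅⟩
step 1: ⟨T=(λx. (x x)); E=∅; St=[thunk]⟩
step 2: ⟨T=(x x); E={x↦thunk((λx. (x x)), ∅)}; St=∅⟩
step 3: ⟨T=x; E={x↦thunk((λx. (x x)), ∅)}; St=[thunk]⟩
step 4: ⟨T=(λx. (x x)); E=∅; St=[thunk]⟩
step 5: ⟨T=(x x); E={x↦thunk(x, {x↦thunk((λx. (x x)), ∅)})}; St=∅⟩
step 6: ⟨T=x; E={x↦thunk(x, {x↦thunk((λx. (x x)), ∅)})}; St=[thunk]⟩
step 7: ⟨T=x; E={x↦thunk((λx. (x x)), ∅)}; St=[thunk]⟩
step 8: ⟨T=(λx. (x x)); E=∅; St=[thunk]⟩
step 9: ⟨T=(x x); E={x↦thunk(x, {x↦thunk(x, {x↦thunk((λx. (x x)), ∅)})})}; St=∅⟩
step 10: ⟨T=x; E={x↦thunk(x, {x↦thunk(x, {x↦thunk((λx. (x x)), ∅)})})}; St=[thunk]⟩
step 11: ⟨T=x; E={x↦thunk(x, {x↦thunk((λx. (x x)), ∅)})}; St=[thunk]⟩
step 12: ⟨T=x; E={x↦thunk((λx. (x x)), ∅)}; St=[thunk]⟩
step 13: ⟨T=(λx. (x x)); E=∅; St=[thunk]⟩
step 14: ⟨T=(x x); E={x↦thunk(x, {x↦thunk(x, {x↦thunk(x, {x↦thunk((λx. (x x)), ∅)})})})}; St=∅⟩
step 15: ⟨T=x; E={x↦thunk(x, {x↦thunk(x, {x↦thunk(x, {x↦thunk((λx. (x x)), ∅)})})})}; St=[thunk]⟩
step 16: ⟨T=x; E={x↦thunk(x, {x↦thunk(x, {x↦thunk((λx. (x x)), ∅)})})}; St=[thunk]⟩
step 17: ⟨T=x; E={x↦thunk(x, {x↦thunk((λx. (x x)), ∅)})}; St=[thunk]⟩
step 18: ⟨T=x; E={x↦thunk((λx. (x x)), ∅)}; St=[thunk]⟩
step 19: ⟨T=(λx. (x x)); E=∅; St=[thunk]⟩
→ 19 transitions taken and the configuration is still not final: no result within 19 steps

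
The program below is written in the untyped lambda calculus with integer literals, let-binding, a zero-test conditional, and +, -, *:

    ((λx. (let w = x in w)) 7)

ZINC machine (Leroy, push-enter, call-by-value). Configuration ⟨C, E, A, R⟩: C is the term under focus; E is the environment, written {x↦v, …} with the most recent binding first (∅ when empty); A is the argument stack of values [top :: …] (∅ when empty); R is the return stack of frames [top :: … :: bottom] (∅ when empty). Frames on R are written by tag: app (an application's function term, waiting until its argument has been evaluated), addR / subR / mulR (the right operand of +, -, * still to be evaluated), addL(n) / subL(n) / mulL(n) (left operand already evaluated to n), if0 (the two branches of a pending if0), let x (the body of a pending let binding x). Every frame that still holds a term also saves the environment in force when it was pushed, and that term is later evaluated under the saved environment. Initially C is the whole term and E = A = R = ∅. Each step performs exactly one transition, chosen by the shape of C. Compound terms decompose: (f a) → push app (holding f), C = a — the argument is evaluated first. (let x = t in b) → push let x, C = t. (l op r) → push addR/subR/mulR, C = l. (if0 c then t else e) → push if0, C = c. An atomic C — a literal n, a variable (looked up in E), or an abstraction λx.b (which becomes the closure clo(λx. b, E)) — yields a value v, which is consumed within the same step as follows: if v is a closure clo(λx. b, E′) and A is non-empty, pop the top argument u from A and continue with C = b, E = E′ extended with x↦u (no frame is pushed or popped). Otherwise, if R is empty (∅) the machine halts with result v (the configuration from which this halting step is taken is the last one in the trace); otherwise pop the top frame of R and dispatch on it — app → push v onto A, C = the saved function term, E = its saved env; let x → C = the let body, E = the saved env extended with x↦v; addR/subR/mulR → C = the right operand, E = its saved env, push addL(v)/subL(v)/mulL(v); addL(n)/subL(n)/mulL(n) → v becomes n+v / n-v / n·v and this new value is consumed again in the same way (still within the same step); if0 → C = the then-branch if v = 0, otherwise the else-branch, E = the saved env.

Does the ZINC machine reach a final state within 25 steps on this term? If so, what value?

Answer: 7

Machine steps:
[0] ⟨C=((λx. (let w = x in w)) 7); E=∅; A=∅; R=∅⟩
[1] ⟨C=7; E=∅; A=∅; R=[app]⟩
[2] ⟨C=(λx. (let w = x in w)); E=∅; A=[7]; R=∅⟩
[3] ⟨C=(let w = x in w); E={x↦7}; A=∅; R=∅⟩
[4] ⟨C=x; E={x↦7}; A=∅; R=[let w]⟩
[5] ⟨C=w; E={w↦7, x↦7}; A=∅; R=∅⟩
→ final value 7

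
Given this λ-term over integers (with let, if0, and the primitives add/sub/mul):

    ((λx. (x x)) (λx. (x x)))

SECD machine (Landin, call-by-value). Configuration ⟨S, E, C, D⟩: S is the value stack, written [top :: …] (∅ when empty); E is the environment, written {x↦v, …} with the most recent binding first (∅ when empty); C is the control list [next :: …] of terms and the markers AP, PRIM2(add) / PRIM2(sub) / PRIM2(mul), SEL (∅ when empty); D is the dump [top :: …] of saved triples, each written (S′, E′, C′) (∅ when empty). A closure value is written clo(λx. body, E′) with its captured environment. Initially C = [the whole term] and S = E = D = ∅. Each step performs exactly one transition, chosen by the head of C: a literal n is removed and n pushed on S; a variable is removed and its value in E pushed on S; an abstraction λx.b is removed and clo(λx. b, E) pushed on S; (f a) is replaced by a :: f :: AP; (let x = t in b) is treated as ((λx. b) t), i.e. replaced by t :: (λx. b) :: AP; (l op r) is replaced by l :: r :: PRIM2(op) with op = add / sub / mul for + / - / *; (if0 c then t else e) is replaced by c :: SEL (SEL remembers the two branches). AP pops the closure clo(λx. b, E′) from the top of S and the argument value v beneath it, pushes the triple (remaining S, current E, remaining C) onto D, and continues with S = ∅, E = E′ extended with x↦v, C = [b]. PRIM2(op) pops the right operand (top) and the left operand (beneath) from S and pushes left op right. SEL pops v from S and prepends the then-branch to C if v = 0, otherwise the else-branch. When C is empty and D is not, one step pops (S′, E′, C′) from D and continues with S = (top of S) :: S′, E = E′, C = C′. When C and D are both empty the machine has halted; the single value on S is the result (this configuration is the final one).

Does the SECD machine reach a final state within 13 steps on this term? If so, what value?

Answer: DIVERGES (no final state within 13 steps)

Machine steps:
step 0: [S=∅ | E=∅ | C=[((λx. (x x)) (λx. (x x)))] | D=∅]
step 1: [S=∅ | E=∅ | C=[(λx. (x x)) :: (λx. (x x)) :: AP] | D=∅]
step 2: [S=[clo(λx. (x x), ∅)] | E=∅ | C=[(λx. (x x)) :: AP] | D=∅]
step 3: [S=[clo(λx. (x x), ∅) :: clo(λx. (x x), ∅)] | E=∅ | C=[AP] | D=∅]
step 4: [S=∅ | E={x↦clo(λx. (x x), ∅)} | C=[(x x)] | D=[(∅, ∅, ∅)]]
step 5: [S=∅ | E={x↦clo(λx. (x x), ∅)} | C=[x :: x :: AP] | D=[(∅, ∅, ∅)]]
step 6: [S=[clo(λx. (x x), ∅)] | E={x↦clo(λx. (x x), ∅)} | C=[x :: AP] | D=[(∅, ∅, ∅)]]
step 7: [S=[clo(λx. (x x), ∅) :: clo(λx. (x x), ∅)] | E={x↦clo(λx. (x x), ∅)} | C=[AP] | D=[(∅, ∅, ∅)]]
step 8: [S=∅ | E={x↦clo(λx. (x x), ∅)} | C=[(x x)] | D=[(∅, {x↦clo(λx. (x x), ∅)}, ∅) :: (∅, ∅, ∅)]]
step 9: [S=∅ | E={x↦clo(λx. (x x), ∅)} | C=[x :: x :: AP] | D=[(∅, {x↦clo(λx. (x x), ∅)}, ∅) :: (∅, ∅, ∅)]]
step 10: [S=[clo(λx. (x x), ∅)] | E={x↦clo(λx. (x x), ∅)} | C=[x :: AP] | D=[(∅, {x↦clo(λx. (x x), ∅)}, ∅) :: (∅, ∅, ∅)]]
step 11: [S=[clo(λx. (x x), ∅) :: clo(λx. (x x), ∅)] | E={x↦clo(λx. (x x), ∅)} | C=[AP] | D=[(∅, {x↦clo(λx. (x x), ∅)}, ∅) :: (∅, ∅, ∅)]]
step 12: [S=∅ | E={x↦clo(λx. (x x), ∅)} | C=[(x x)] | D=[(∅, {x↦clo(λx. (x x), ∅)}, ∅) :: (∅, {x↦clo(λx. (x x), ∅)}, ∅) :: (∅, ∅, ∅)]]
step 13: [S=∅ | E={x↦clo(λx. (x x), ∅)} | C=[x :: x :: AP] | D=[(∅, {x↦clo(λx. (x x), ∅)}, ∅) :: (∅, {x↦clo(λx. (x x), ∅)}, ∅) :: (∅, ∅, ∅)]]
→ 13 transitions taken and the configuration is still not final: no result within 13 steps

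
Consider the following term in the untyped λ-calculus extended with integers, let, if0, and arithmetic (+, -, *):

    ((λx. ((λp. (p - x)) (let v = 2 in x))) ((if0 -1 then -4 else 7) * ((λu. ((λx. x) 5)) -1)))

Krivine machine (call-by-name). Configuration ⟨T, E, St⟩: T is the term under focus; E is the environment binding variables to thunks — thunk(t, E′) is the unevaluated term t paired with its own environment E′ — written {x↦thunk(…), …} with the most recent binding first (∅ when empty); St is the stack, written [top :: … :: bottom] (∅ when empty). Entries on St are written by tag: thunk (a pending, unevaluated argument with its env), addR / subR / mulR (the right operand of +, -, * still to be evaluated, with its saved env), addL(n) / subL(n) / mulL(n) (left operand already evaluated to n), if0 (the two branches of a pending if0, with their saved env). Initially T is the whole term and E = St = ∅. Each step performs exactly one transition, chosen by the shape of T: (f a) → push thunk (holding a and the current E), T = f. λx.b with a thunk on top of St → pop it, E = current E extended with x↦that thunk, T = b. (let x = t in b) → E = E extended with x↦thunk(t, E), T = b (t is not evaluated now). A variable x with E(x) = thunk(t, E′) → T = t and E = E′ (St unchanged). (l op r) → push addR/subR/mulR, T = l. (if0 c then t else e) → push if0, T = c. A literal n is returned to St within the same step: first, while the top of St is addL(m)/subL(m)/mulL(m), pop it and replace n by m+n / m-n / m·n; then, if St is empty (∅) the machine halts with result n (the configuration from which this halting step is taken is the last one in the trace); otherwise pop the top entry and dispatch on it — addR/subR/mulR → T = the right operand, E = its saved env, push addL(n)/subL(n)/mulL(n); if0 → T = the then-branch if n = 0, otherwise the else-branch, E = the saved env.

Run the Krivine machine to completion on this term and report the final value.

Answer: 0

Execution trace:
step 0: ⟨T=((λx. ((λp. (p - x)) (let v = 2 in x))) ((if0 -1 then -4 else 7) * ((λu. ((λx. x) 5)) -1))); E=∅; St=∅⟩
step 1: ⟨T=(λx. ((λp. (p - x)) (let v = 2 in x))); E=∅; St=[thunk]⟩
step 2: ⟨T=((λp. (p - x)) (let v = 2 in x)); E={x↦thunk(((if0 -1 then -4 else 7) * ((λu. ((λx. x) 5)) -1)), ∅)}; St=∅⟩
step 3: ⟨T=(λp. (p - x)); E={x↦thunk(((if0 -1 then -4 else 7) * ((λu. ((λx. x) 5)) -1)), ∅)}; St=[thunk]⟩
step 4: ⟨T=(p - x); E={p↦thunk((let v = 2 in x), {x↦thunk(((if0 -1 then -4 else 7) * ((λu. ((λx. x) 5)) -1)), ∅)}), x↦thunk(((if0 -1 then -4 else 7) * ((λu. ((λx. x) 5)) -1)), ∅)}; St=∅⟩
step 5: ⟨T=p; E={p↦thunk((let v = 2 in x), {x↦thunk(((if0 -1 then -4 else 7) * ((λu. ((λx. x) 5)) -1)), ∅)}), x↦thunk(((if0 -1 then -4 else 7) * ((λu. ((λx. x) 5)) -1)), ∅)}; St=[subR]⟩
step 6: ⟨T=(let v = 2 in x); E={x↦thunk(((if0 -1 then -4 else 7) * ((λu. ((λx. x) 5)) -1)), ∅)}; St=[subR]⟩
step 7: ⟨T=x; E={v↦thunk(2, {x↦thunk(((if0 -1 then -4 else 7) * ((λu. ((λx. x) 5)) -1)), ∅)}), x↦thunk(((if0 -1 then -4 else 7) * ((λu. ((λx. x) 5)) -1)), ∅)}; St=[subR]⟩
step 8: ⟨T=((if0 -1 then -4 else 7) * ((λu. ((λx. x) 5)) -1)); E=∅; St=[subR]⟩
step 9: ⟨T=(if0 -1 then -4 else 7); E=∅; St=[mulR :: subR]⟩
step 10: ⟨T=-1; E=∅; St=[if0 :: mulR :: subR]⟩
step 11: ⟨T=7; E=∅; St=[mulR :: subR]⟩
step 12: ⟨T=((λu. ((λx. x) 5)) -1); E=∅; St=[mulL(7) :: subR]⟩
step 13: ⟨T=(λu. ((λx. x) 5)); E=∅; St=[thunk :: mulL(7) :: subR]⟩
step 14: ⟨T=((λx. x) 5); E={u↦thunk(-1, ∅)}; St=[mulL(7) :: subR]⟩
step 15: ⟨T=(λx. x); E={u↦thunk(-1, ∅)}; St=[thunk :: mulL(7) :: subR]⟩
step 16: ⟨T=x; E={x↦thunk(5, {u↦thunk(-1, ∅)}), u↦thunk(-1, ∅)}; St=[mulL(7) :: subR]⟩
step 17: ⟨T=5; E={u↦thunk(-1, ∅)}; St=[mulL(7) :: subR]⟩
step 18: ⟨T=x; E={p↦thunk((let v = 2 in x), {x↦thunk(((if0 -1 then -4 else 7) * ((λu. ((λx. x) 5)) -1)), ∅)}), x↦thunk(((if0 -1 then -4 else 7) * ((λu. ((λx. x) 5)) -1)), ∅)}; St=[subL(35)]⟩
step 19: ⟨T=((if0 -1 then -4 else 7) * ((λu. ((λx. x) 5)) -1)); E=∅; St=[subL(35)]⟩
step 20: ⟨T=(if0 -1 then -4 else 7); E=∅; St=[mulR :: subL(35)]⟩
step 21: ⟨T=-1; E=∅; St=[if0 :: mulR :: subL(35)]⟩
step 22: ⟨T=7; E=∅; St=[mulR :: subL(35)]⟩
step 23: ⟨T=((λu. ((λx. x) 5)) -1); E=∅; St=[mulL(7) :: subL(35)]⟩
step 24: ⟨T=(λu. ((λx. x) 5)); E=∅; St=[thunk :: mulL(7) :: subL(35)]⟩
step 25: ⟨T=((λx. x) 5); E={u↦thunk(-1, ∅)}; St=[mulL(7) :: subL(35)]⟩
step 26: ⟨T=(λx. x); E={u↦thunk(-1, ∅)}; St=[thunk :: mulL(7) :: subL(35)]⟩
step 27: ⟨T=x; E={x↦thunk(5, {u↦thunk(-1, ∅)}), u↦thunk(-1, ∅)}; St=[mulL(7) :: subL(35)]⟩
step 28: ⟨T=5; E={u↦thunk(-1, ∅)}; St=[mulL(7) :: subL(35)]⟩
→ final value 0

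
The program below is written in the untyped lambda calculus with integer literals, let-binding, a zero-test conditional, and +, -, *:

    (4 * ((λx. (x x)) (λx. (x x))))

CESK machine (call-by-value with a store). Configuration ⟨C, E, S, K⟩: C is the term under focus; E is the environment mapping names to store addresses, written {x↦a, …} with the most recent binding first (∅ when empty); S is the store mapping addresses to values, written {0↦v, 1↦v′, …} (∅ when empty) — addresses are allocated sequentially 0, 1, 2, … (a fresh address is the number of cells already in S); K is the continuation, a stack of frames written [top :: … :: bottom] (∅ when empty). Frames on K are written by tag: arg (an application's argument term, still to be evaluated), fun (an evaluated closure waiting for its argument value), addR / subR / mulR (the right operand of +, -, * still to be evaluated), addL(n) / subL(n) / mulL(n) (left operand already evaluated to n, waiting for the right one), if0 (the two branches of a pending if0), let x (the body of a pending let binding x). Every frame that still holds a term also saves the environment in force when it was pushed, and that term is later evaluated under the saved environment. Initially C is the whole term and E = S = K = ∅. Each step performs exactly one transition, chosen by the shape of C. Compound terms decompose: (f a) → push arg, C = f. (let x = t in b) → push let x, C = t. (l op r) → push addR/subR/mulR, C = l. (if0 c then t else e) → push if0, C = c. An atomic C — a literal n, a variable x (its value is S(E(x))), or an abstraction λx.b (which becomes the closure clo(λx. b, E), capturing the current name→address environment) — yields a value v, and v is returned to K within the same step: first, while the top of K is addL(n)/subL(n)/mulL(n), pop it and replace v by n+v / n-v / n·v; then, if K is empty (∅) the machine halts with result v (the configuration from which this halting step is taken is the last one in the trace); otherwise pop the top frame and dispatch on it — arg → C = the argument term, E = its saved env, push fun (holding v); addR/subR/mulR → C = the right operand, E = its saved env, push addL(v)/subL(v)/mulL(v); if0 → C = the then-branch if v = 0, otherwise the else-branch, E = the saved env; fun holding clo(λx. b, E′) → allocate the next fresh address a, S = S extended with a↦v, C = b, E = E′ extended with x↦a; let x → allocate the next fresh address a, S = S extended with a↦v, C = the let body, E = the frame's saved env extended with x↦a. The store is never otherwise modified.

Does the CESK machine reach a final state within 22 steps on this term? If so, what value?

Answer: DIVERGES (no final state within 22 steps)

Machine steps:
0. <C=(4 * ((λx. (x x)) (λx. (x x)))), E=∅, S=∅, K=∅>
1. <C=4, E=∅, S=∅, K=[mulR]>
2. <C=((λx. (x x)) (λx. (x x))), E=∅, S=∅, K=[mulL(4)]>
3. <C=(λx. (x x)), E=∅, S=∅, K=[arg :: mulL(4)]>
4. <C=(λx. (x x)), E=∅, S=∅, K=[fun :: mulL(4)]>
5. <C=(x x), E={x↦0}, S={0↦clo(λx. (x x), ∅)}, K=[mulL(4)]>
6. <C=x, E={x↦0}, S={0↦clo(λx. (x x), ∅)}, K=[arg :: mulL(4)]>
7. <C=x, E={x↦0}, S={0↦clo(λx. (x x), ∅)}, K=[fun :: mulL(4)]>
8. <C=(x x), E={x↦1}, S={0↦clo(λx. (x x), ∅), 1↦clo(λx. (x x), ∅)}, K=[mulL(4)]>
9. <C=x, E={x↦1}, S={0↦clo(λx. (x x), ∅), 1↦clo(λx. (x x), ∅)}, K=[arg :: mulL(4)]>
10. <C=x, E={x↦1}, S={0↦clo(λx. (x x), ∅), 1↦clo(λx. (x x), ∅)}, K=[fun :: mulL(4)]>
11. <C=(x x), E={x↦2}, S={0↦clo(λx. (x x), ∅), 1↦clo(λx. (x x), ∅), 2↦clo(λx. (x x), ∅)}, K=[mulL(4)]>
12. <C=x, E={x↦2}, S={0↦clo(λx. (x x), ∅), 1↦clo(λx. (x x), ∅), 2↦clo(λx. (x x), ∅)}, K=[arg :: mulL(4)]>
13. <C=x, E={x↦2}, S={0↦clo(λx. (x x), ∅), 1↦clo(λx. (x x), ∅), 2↦clo(λx. (x x), ∅)}, K=[fun :: mulL(4)]>
14. <C=(x x), E={x↦3}, S={0↦clo(λx. (x x), ∅), 1↦clo(λx. (x x), ∅), 2↦clo(λx. (x x), ∅), 3↦clo(λx. (x x), ∅)}, K=[mulL(4)]>
15. <C=x, E={x↦3}, S={0↦clo(λx. (x x), ∅), 1↦clo(λx. (x x), ∅), 2↦clo(λx. (x x), ∅), 3↦clo(λx. (x x), ∅)}, K=[arg :: mulL(4)]>
16. <C=x, E={x↦3}, S={0↦clo(λx. (x x), ∅), 1↦clo(λx. (x x), ∅), 2↦clo(λx. (x x), ∅), 3↦clo(λx. (x x), ∅)}, K=[fun :: mulL(4)]>
17. <C=(x x), E={x↦4}, S={0↦clo(λx. (x x), ∅), 1↦clo(λx. (x x), ∅), 2↦clo(λx. (x x), ∅), 3↦clo(λx. (x x), ∅), 4↦clo(λx. (x x), ∅)}, K=[mulL(4)]>
18. <C=x, E={x↦4}, S={0↦clo(λx. (x x), ∅), 1↦clo(λx. (x x), ∅), 2↦clo(λx. (x x), ∅), 3↦clo(λx. (x x), ∅), 4↦clo(λx. (x x), ∅)}, K=[arg :: mulL(4)]>
19. <C=x, E={x↦4}, S={0↦clo(λx. (x x), ∅), 1↦clo(λx. (x x), ∅), 2↦clo(λx. (x x), ∅), 3↦clo(λx. (x x), ∅), 4↦clo(λx. (x x), ∅)}, K=[fun :: mulL(4)]>
20. <C=(x x), E={x↦5}, S={0↦clo(λx. (x x), ∅), 1↦clo(λx. (x x), ∅), 2↦clo(λx. (x x), ∅), 3↦clo(λx. (x x), ∅), 4↦clo(λx. (x x), ∅), 5↦clo(λx. (x x), ∅)}, K=[mulL(4)]>
21. <C=x, E={x↦5}, S={0↦clo(λx. (x x), ∅), 1↦clo(λx. (x x), ∅), 2↦clo(λx. (x x), ∅), 3↦clo(λx. (x x), ∅), 4↦clo(λx. (x x), ∅), 5↦clo(λx. (x x), ∅)}, K=[arg :: mulL(4)]>
22. <C=x, E={x↦5}, S={0↦clo(λx. (x x), ∅), 1↦clo(λx. (x x), ∅), 2↦clo(λx. (x x), ∅), 3↦clo(λx. (x x), ∅), 4↦clo(λx. (x x), ∅), 5↦clo(λx. (x x), ∅)}, K=[fun :: mulL(4)]>
→ 22 transitions taken and the configuration is still not final: no result within 22 steps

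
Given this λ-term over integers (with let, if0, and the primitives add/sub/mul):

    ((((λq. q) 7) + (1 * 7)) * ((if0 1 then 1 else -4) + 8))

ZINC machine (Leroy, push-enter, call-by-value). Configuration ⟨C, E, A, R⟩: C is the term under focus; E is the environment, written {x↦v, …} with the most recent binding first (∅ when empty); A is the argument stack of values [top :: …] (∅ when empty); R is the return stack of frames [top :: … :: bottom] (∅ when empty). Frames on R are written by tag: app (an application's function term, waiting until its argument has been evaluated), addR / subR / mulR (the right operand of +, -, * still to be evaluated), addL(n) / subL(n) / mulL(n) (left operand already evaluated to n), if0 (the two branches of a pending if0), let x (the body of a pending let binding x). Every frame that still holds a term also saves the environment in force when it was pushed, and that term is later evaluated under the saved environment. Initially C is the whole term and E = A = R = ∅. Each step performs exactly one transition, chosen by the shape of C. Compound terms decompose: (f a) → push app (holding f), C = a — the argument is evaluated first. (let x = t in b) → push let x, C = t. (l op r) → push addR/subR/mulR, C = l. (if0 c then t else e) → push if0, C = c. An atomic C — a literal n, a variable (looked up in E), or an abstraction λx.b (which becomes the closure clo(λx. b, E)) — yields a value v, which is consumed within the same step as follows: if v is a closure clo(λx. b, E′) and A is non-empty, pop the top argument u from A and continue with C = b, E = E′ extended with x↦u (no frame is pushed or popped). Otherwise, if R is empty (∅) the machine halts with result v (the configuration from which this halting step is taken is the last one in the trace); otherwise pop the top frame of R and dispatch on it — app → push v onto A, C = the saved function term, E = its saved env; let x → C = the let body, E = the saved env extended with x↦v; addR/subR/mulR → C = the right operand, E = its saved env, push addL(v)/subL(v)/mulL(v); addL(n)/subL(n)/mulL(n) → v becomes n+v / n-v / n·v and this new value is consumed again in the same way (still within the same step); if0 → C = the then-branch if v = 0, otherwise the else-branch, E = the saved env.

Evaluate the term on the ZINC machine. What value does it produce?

step 0: <C=((((λq. q) 7) + (1 * 7)) * ((if0 1 then 1 else -4) + 8)), E=∅, A=∅, R=∅>
step 1: <C=(((λq. q) 7) + (1 * 7)), E=∅, A=∅, R=[mulR]>
step 2: <C=((λq. q) 7), E=∅, A=∅, R=[addR :: mulR]>
step 3: <C=7, E=∅, A=∅, R=[app :: addR :: mulR]>
step 4: <C=(λq. q), E=∅, A=[7], R=[addR :: mulR]>
step 5: <C=q, E={q↦7}, A=∅, R=[addR :: mulR]>
step 6: <C=(1 * 7), E=∅, A=∅, R=[addL(7) :: mulR]>
step 7: <C=1, E=∅, A=∅, R=[mulR :: addL(7) :: mulR]>
step 8: <C=7, E=∅, A=∅, R=[mulL(1) :: addL(7) :: mulR]>
step 9: <C=((if0 1 then 1 else -4) + 8), E=∅, A=∅, R=[mulL(14)]>
step 10: <C=(if0 1 then 1 else -4), E=∅, A=∅, R=[addR :: mulL(14)]>
step 11: <C=1, E=∅, A=∅, R=[if0 :: addR :: mulL(14)]>
step 12: <C=-4, E=∅, A=∅, R=[addR :: mulL(14)]>
step 13: <C=8, E=∅, A=∅, R=[addL(-4) :: mulL(14)]>
→ final value 56

Answer: 56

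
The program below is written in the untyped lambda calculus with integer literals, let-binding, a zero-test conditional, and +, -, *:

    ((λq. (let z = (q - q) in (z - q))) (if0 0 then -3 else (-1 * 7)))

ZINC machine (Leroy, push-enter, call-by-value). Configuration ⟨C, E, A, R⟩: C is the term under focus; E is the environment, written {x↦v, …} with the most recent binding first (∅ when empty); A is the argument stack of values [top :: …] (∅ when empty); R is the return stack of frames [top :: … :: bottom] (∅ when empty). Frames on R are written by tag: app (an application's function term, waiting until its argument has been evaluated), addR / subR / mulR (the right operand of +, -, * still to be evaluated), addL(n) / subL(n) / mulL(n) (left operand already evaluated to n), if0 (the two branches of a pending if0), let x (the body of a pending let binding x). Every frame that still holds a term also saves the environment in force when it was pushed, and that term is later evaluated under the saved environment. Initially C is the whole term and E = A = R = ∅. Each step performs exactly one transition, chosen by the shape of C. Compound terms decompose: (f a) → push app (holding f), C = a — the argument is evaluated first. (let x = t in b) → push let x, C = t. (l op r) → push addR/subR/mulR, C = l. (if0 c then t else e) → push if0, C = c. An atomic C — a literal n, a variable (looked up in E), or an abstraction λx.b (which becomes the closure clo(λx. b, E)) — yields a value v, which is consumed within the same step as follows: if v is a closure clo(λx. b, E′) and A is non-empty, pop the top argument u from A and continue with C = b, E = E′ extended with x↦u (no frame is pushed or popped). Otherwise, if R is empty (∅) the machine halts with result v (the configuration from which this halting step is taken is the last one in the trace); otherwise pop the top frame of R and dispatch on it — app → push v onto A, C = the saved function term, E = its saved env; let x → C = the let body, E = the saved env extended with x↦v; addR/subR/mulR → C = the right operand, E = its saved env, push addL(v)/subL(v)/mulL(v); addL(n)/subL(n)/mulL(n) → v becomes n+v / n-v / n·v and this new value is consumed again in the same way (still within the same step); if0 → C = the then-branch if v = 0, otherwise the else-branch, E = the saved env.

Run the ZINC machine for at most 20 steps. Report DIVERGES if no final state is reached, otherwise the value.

[0] [C=((λq. (let z = (q - q) in (z - q))) (if0 0 then -3 else (-1 * 7))) | E=∅ | A=∅ | R=∅]
[1] [C=(if0 0 then -3 else (-1 * 7)) | E=∅ | A=∅ | R=[app]]
[2] [C=0 | E=∅ | A=∅ | R=[if0 :: app]]
[3] [C=-3 | E=∅ | A=∅ | R=[app]]
[4] [C=(λq. (let z = (q - q) in (z - q))) | E=∅ | A=[-3] | R=∅]
[5] [C=(let z = (q - q) in (z - q)) | E={q↦-3} | A=∅ | R=∅]
[6] [C=(q - q) | E={q↦-3} | A=∅ | R=[let z]]
[7] [C=q | E={q↦-3} | A=∅ | R=[subR :: let z]]
[8] [C=q | E={q↦-3} | A=∅ | R=[subL(-3) :: let z]]
[9] [C=(z - q) | E={z↦0, q↦-3} | A=∅ | R=∅]
[10] [C=z | E={z↦0, q↦-3} | A=∅ | R=[subR]]
[11] [C=q | E={z↦0, q↦-3} | A=∅ | R=[subL(0)]]
→ final value 3

Answer: 3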